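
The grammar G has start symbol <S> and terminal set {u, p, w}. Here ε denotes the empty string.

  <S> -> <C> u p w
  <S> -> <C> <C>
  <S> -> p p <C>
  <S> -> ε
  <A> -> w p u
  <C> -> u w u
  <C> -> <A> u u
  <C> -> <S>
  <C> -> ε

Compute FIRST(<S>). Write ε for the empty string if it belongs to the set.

FIRST(<A>): from <A>->w p u we get {w}. So FIRST(<A>) = {w}.
FIRST(<S>): from <S>-><C> u p w we get {p, u, w}; from <S>-><C> <C> we get {ε, p, u, w}; from <S>->p p <C> we get {p}; from <S>->ε we get {ε}. So FIRST(<S>) = {ε, p, u, w}.
FIRST(<C>): from <C>->u w u we get {u}; from <C>-><A> u u we get {w}; from <C>-><S> we get {ε, p, u, w}; from <C>->ε we get {ε}. So FIRST(<C>) = {ε, p, u, w}.

{ε, p, u, w}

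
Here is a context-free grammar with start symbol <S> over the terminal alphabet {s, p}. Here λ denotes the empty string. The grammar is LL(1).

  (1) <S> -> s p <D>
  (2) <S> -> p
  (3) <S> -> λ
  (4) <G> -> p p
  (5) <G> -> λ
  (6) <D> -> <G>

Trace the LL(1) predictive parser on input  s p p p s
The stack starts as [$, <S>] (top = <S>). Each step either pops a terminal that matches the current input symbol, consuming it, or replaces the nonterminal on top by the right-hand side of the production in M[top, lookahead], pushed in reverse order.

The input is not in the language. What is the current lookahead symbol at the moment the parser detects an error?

s

     Stack      Input        Action
  1  $ <S>      s p p p s $  expand <S> -> s p <D>
  2  $ <D> p s  s p p p s $  match s
  3  $ <D> p    p p p s $    match p
  4  $ <D>      p p s $      expand <D> -> <G>
  5  $ <G>      p p s $      expand <G> -> p p
  6  $ p p      p p s $      match p
  7  $ p        p s $        match p
  8  $          s $          error: stack empty but input remains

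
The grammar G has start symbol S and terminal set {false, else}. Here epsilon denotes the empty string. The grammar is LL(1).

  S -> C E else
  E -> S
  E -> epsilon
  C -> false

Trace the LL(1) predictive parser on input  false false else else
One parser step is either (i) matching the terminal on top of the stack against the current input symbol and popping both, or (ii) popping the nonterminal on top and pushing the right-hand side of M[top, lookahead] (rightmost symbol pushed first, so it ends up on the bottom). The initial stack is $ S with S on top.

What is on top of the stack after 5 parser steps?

C

step 1: stack=$ S  input=false false else else $  — expand S -> C E else
step 2: stack=$ else E C  input=false false else else $  — expand C -> false
step 3: stack=$ else E false  input=false false else else $  — match false
step 4: stack=$ else E  input=false else else $  — expand E -> S
step 5: stack=$ else S  input=false else else $  — expand S -> C E else
Stack after step 5: $ else else E C (top = C).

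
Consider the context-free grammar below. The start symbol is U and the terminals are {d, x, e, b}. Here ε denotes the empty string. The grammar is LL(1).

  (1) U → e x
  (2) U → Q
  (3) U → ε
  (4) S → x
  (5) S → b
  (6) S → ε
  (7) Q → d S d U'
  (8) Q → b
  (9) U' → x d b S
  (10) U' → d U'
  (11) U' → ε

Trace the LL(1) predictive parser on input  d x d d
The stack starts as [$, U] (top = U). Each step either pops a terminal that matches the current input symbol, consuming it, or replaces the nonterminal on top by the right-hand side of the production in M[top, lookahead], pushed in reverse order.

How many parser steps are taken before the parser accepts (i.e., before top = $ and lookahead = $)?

9

step 1: stack=$ U  input=d x d d $  — expand U → Q
step 2: stack=$ Q  input=d x d d $  — expand Q → d S d U'
step 3: stack=$ U' d S d  input=d x d d $  — match d
step 4: stack=$ U' d S  input=x d d $  — expand S → x
step 5: stack=$ U' d x  input=x d d $  — match x
step 6: stack=$ U' d  input=d d $  — match d
step 7: stack=$ U'  input=d $  — expand U' → d U'
step 8: stack=$ U' d  input=d $  — match d
step 9: stack=$ U'  input=$  — expand U' → ε
Accept reached after 9 steps.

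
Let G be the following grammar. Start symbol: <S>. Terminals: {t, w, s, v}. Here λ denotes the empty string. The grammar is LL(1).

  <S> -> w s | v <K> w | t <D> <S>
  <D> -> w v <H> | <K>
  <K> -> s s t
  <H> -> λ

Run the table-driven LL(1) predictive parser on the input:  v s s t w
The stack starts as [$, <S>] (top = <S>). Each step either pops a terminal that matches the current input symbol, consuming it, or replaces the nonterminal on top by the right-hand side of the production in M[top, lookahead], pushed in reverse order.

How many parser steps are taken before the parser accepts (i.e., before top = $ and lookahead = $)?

7

step 1: stack=$ <S>  input=v s s t w $  — expand <S> -> v <K> w
step 2: stack=$ w <K> v  input=v s s t w $  — match v
step 3: stack=$ w <K>  input=s s t w $  — expand <K> -> s s t
step 4: stack=$ w t s s  input=s s t w $  — match s
step 5: stack=$ w t s  input=s t w $  — match s
step 6: stack=$ w t  input=t w $  — match t
step 7: stack=$ w  input=w $  — match w
Accept reached after 7 steps.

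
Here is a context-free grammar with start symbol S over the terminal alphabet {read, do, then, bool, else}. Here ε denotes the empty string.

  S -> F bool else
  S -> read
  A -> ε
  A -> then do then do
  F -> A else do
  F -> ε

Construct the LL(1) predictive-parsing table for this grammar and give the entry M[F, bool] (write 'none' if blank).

F -> ε

FIRST(A) = {ε, then}
FIRST(F) = {ε, else, then}  (via A else do)
FIRST(S) = {bool, else, read, then}  (via F bool else)
FOLLOW(S) includes $ since S is the start symbol.
FOLLOW(F): in S->F bool else, F is followed by bool else with FIRST {bool}. Thus FOLLOW(F) = {bool}.
For F -> A else do: FIRST(A else do) = {else, then}, so it goes in M[F, t] for t ∈ {else, then}.
For F -> ε: FIRST(ε) = {ε}, so it goes in M[F, t] for t ∈ {}; since ε ∈ FIRST, also for every t ∈ FOLLOW(F) = {bool}.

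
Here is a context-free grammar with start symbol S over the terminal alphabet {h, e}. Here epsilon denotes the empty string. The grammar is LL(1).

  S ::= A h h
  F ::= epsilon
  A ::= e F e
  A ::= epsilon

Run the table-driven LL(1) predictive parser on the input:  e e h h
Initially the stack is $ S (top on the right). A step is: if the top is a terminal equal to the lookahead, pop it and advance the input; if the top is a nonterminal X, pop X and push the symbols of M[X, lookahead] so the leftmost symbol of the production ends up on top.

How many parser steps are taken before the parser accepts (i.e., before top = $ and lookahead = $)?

7

     Stack        Input      Action
  1  $ S          e e h h $  expand S ::= A h h
  2  $ h h A      e e h h $  expand A ::= e F e
  3  $ h h e F e  e e h h $  match e
  4  $ h h e F    e h h $    expand F ::= epsilon
  5  $ h h e      e h h $    match e
  6  $ h h        h h $      match h
  7  $ h          h $        match h
Accept reached after 7 steps.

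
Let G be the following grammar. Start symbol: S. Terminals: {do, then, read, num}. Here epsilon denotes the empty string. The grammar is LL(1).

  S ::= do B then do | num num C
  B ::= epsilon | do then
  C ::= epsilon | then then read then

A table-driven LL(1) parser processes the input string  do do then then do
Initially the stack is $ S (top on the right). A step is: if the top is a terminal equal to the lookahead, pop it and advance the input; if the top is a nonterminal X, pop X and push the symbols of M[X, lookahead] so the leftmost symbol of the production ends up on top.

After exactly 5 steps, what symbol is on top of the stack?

step 1: stack=$ S  input=do do then then do $  — expand S ::= do B then do
step 2: stack=$ do then B do  input=do do then then do $  — match do
step 3: stack=$ do then B  input=do then then do $  — expand B ::= do then
step 4: stack=$ do then then do  input=do then then do $  — match do
step 5: stack=$ do then then  input=then then do $  — match then
Stack after step 5: $ do then (top = then).

then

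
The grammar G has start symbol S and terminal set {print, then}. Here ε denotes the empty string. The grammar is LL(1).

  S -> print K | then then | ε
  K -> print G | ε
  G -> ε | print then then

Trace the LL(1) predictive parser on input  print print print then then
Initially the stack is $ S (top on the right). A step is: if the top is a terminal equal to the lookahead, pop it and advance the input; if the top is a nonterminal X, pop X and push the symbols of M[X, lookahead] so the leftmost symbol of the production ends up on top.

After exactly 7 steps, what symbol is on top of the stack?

step 1: stack=$ S  input=print print print then then $  — expand S -> print K
step 2: stack=$ K print  input=print print print then then $  — match print
step 3: stack=$ K  input=print print then then $  — expand K -> print G
step 4: stack=$ G print  input=print print then then $  — match print
step 5: stack=$ G  input=print then then $  — expand G -> print then then
step 6: stack=$ then then print  input=print then then $  — match print
step 7: stack=$ then then  input=then then $  — match then
Stack after step 7: $ then (top = then).

then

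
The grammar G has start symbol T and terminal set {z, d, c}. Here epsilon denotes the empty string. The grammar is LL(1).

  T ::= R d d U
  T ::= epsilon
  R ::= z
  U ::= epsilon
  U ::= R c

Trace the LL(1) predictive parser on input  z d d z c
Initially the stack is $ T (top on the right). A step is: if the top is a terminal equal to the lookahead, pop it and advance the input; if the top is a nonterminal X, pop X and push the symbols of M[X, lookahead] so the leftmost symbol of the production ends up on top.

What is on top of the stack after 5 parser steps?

U

step 1: stack=$ T  input=z d d z c $  — expand T ::= R d d U
step 2: stack=$ U d d R  input=z d d z c $  — expand R ::= z
step 3: stack=$ U d d z  input=z d d z c $  — match z
step 4: stack=$ U d d  input=d d z c $  — match d
step 5: stack=$ U d  input=d z c $  — match d
Stack after step 5: $ U (top = U).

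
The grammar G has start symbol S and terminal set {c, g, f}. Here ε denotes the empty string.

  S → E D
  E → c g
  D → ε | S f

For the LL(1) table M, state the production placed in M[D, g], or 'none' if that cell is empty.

FIRST(E) = {c}
FIRST(S) = {c}  (via E D)
FIRST(D) = {ε, c}  (via S f)
FOLLOW(S) includes $ since S is the start symbol.
FOLLOW(S): in D→S f, S is followed by f with FIRST {f}. Thus FOLLOW(S) = {$, f}.
FOLLOW(D): in S→E D, the suffix after D is empty, so FOLLOW(D) ⊇ FOLLOW(S) = {$, f}. Thus FOLLOW(D) = {$, f}.
For D → ε: FIRST(ε) = {ε}, so it goes in M[D, t] for t ∈ {}; since ε ∈ FIRST, also for every t ∈ FOLLOW(D) = {$, f}.
For D → S f: FIRST(S f) = {c}, so it goes in M[D, t] for t ∈ {c}.
None of these place a production in M[D, g].

none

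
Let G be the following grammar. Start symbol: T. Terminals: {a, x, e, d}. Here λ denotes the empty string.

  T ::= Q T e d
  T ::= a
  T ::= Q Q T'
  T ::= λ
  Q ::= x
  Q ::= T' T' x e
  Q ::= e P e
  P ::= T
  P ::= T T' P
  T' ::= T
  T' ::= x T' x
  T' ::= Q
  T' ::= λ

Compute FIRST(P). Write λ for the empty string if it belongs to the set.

{λ, a, e, x}

FIRST(T) = {λ, a, e, x}  (via Q T e d, Q Q T')
FIRST(Q) = {a, e, x}  (via T' T' x e)
FIRST(T') = {λ, a, e, x}  (via T, Q)
FIRST(P) = {λ, a, e, x}  (via T, T T' P)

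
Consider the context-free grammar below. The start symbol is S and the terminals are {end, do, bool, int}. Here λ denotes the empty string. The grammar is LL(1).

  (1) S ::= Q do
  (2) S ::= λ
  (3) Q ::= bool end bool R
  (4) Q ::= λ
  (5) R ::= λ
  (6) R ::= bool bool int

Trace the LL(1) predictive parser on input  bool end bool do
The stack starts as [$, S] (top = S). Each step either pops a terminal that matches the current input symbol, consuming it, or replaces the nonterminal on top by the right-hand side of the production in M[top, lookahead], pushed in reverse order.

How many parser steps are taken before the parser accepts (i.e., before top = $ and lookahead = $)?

step 1: stack=$ S  input=bool end bool do $  — expand S ::= Q do
step 2: stack=$ do Q  input=bool end bool do $  — expand Q ::= bool end bool R
step 3: stack=$ do R bool end bool  input=bool end bool do $  — match bool
step 4: stack=$ do R bool end  input=end bool do $  — match end
step 5: stack=$ do R bool  input=bool do $  — match bool
step 6: stack=$ do R  input=do $  — expand R ::= λ
step 7: stack=$ do  input=do $  — match do
Accept reached after 7 steps.

7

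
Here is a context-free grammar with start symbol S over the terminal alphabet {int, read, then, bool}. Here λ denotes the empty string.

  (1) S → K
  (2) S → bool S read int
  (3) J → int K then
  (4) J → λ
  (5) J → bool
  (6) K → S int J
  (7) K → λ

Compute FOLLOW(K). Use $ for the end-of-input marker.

{$, int, read, then}

FIRST(J): from J→int K then we get {int}; from J→λ we get {λ}; from J→bool we get {bool}. So FIRST(J) = {λ, bool, int}.
FIRST(S): from S→K we get {λ, bool, int}; from S→bool S read int we get {bool}. So FIRST(S) = {λ, bool, int}.
FIRST(K): from K→S int J we get {bool, int}; from K→λ we get {λ}. So FIRST(K) = {λ, bool, int}.
FOLLOW(S) includes $ since S is the start symbol.
FOLLOW(S): in S→bool S read int, S is followed by read int with FIRST {read}; in K→S int J, S is followed by int J with FIRST {int}. Thus FOLLOW(S) = {$, int, read}.
FOLLOW(K): in S→K, the suffix after K is empty, so FOLLOW(K) ⊇ FOLLOW(S) = {$, int, read}; in J→int K then, K is followed by then with FIRST {then}. Thus FOLLOW(K) = {$, int, read, then}.
FOLLOW(J): in K→S int J, the suffix after J is empty, so FOLLOW(J) ⊇ FOLLOW(K) = {$, int, read, then}. Thus FOLLOW(J) = {$, int, read, then}.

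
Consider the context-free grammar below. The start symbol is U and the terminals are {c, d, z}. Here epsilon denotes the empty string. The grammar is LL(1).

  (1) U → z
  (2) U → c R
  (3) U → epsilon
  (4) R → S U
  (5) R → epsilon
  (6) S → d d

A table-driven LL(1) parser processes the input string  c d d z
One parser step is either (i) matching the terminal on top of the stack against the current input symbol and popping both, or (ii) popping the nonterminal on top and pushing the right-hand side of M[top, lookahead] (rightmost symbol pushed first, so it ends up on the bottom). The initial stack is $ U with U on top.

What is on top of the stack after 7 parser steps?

     Stack    Input      Action
  1  $ U      c d d z $  expand U → c R
  2  $ R c    c d d z $  match c
  3  $ R      d d z $    expand R → S U
  4  $ U S    d d z $    expand S → d d
  5  $ U d d  d d z $    match d
  6  $ U d    d z $      match d
  7  $ U      z $        expand U → z
Stack after step 7: $ z (top = z).

z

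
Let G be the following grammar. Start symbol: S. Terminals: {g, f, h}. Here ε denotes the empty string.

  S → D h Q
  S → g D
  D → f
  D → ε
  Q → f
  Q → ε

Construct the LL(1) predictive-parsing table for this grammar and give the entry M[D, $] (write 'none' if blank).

D → ε

FIRST(D) = {ε, f}
FIRST(Q) = {ε, f}
FIRST(S) = {f, g, h}  (via D h Q)
FOLLOW(S) includes $ since S is the start symbol.
FOLLOW(S): S appears on no right-hand side. Thus FOLLOW(S) = {$}.
FOLLOW(D): in S→D h Q, D is followed by h Q with FIRST {h}; in S→g D, the suffix after D is empty, so FOLLOW(D) ⊇ FOLLOW(S) = {$}. Thus FOLLOW(D) = {$, h}.
For D → f: FIRST(f) = {f}, so it goes in M[D, t] for t ∈ {f}.
For D → ε: FIRST(ε) = {ε}, so it goes in M[D, t] for t ∈ {}; since ε ∈ FIRST, also for every t ∈ FOLLOW(D) = {$, h}.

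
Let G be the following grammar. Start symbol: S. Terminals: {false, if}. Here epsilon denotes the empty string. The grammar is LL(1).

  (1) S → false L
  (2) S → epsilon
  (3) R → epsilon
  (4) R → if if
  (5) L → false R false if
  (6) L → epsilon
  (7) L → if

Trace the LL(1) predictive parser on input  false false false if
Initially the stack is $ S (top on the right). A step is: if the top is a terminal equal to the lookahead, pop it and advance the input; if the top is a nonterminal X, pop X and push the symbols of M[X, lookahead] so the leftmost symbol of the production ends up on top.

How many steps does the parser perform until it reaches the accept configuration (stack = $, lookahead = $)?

     Stack               Input                   Action
  1  $ S                 false false false if $  expand S → false L
  2  $ L false           false false false if $  match false
  3  $ L                 false false if $        expand L → false R false if
  4  $ if false R false  false false if $        match false
  5  $ if false R        false if $              expand R → epsilon
  6  $ if false          false if $              match false
  7  $ if                if $                    match if
Accept reached after 7 steps.

7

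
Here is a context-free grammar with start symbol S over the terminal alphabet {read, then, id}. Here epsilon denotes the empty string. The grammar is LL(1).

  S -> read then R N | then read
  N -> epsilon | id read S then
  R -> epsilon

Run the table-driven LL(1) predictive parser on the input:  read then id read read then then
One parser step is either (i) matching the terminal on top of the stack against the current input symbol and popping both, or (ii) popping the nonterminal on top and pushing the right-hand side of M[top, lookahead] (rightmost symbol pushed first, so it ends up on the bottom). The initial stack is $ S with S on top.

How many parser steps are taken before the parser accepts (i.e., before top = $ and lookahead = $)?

      Stack                 Input                               Action
   1  $ S                   read then id read read then then $  expand S -> read then R N
   2  $ N R then read       read then id read read then then $  match read
   3  $ N R then            then id read read then then $       match then
   4  $ N R                 id read read then then $            expand R -> epsilon
   5  $ N                   id read read then then $            expand N -> id read S then
   6  $ then S read id      id read read then then $            match id
   7  $ then S read         read read then then $               match read
   8  $ then S              read then then $                    expand S -> read then R N
   9  $ then N R then read  read then then $                    match read
  10  $ then N R then       then then $                         match then
  11  $ then N R            then $                              expand R -> epsilon
  12  $ then N              then $                              expand N -> epsilon
  13  $ then                then $                              match then
Accept reached after 13 steps.

13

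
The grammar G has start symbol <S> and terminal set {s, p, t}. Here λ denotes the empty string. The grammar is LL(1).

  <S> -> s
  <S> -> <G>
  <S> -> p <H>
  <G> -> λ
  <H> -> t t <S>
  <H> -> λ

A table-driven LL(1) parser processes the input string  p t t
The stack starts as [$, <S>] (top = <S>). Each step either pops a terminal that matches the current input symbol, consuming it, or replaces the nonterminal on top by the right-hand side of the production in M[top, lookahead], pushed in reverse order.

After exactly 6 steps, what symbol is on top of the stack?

     Stack      Input    Action
  1  $ <S>      p t t $  expand <S> -> p <H>
  2  $ <H> p    p t t $  match p
  3  $ <H>      t t $    expand <H> -> t t <S>
  4  $ <S> t t  t t $    match t
  5  $ <S> t    t $      match t
  6  $ <S>      $        expand <S> -> <G>
Stack after step 6: $ <G> (top = <G>).

<G>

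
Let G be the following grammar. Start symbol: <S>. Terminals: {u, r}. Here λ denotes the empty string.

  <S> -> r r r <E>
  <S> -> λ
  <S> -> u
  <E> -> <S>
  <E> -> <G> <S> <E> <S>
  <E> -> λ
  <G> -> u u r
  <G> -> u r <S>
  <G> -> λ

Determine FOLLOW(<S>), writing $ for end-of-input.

{$, r, u}

FIRST(<S>): from <S>->r r r <E> we get {r}; from <S>->λ we get {λ}; from <S>->u we get {u}. So FIRST(<S>) = {λ, r, u}.
FIRST(<G>): from <G>->u u r we get {u}; from <G>->u r <S> we get {u}; from <G>->λ we get {λ}. So FIRST(<G>) = {λ, u}.
FIRST(<E>): from <E>-><S> we get {λ, r, u}; from <E>-><G> <S> <E> <S> we get {λ, r, u}; from <E>->λ we get {λ}. So FIRST(<E>) = {λ, r, u}.
FOLLOW(<S>) includes $ since <S> is the start symbol.
FOLLOW(<S>): in <E>-><S>, the suffix after <S> is empty, so FOLLOW(<S>) ⊇ FOLLOW(<E>) = {$, r, u}; in <E>-><G> <S> <E> <S> (occurrence 1), <S> is followed by <E> <S> with FIRST {λ, r, u}; in <E>-><G> <S> <E> <S> (occurrence 1), the suffix after <S> is nullable, so FOLLOW(<S>) ⊇ FOLLOW(<E>) = {$, r, u}; in <E>-><G> <S> <E> <S> (occurrence 2), the suffix after <S> is empty, so FOLLOW(<S>) ⊇ FOLLOW(<E>) = {$, r, u}; in <G>->u r <S>, the suffix after <S> is empty, so FOLLOW(<S>) ⊇ FOLLOW(<G>) = {$, r, u}. Thus FOLLOW(<S>) = {$, r, u}.
FOLLOW(<E>): in <S>->r r r <E>, the suffix after <E> is empty, so FOLLOW(<E>) ⊇ FOLLOW(<S>) = {$, r, u}; in <E>-><G> <S> <E> <S>, <E> is followed by <S> with FIRST {λ, r, u}; in <E>-><G> <S> <E> <S>, the suffix after <E> is nullable (adds nothing new). Thus FOLLOW(<E>) = {$, r, u}.
FOLLOW(<G>): in <E>-><G> <S> <E> <S>, <G> is followed by <S> <E> <S> with FIRST {λ, r, u}; in <E>-><G> <S> <E> <S>, the suffix after <G> is nullable, so FOLLOW(<G>) ⊇ FOLLOW(<E>) = {$, r, u}. Thus FOLLOW(<G>) = {$, r, u}.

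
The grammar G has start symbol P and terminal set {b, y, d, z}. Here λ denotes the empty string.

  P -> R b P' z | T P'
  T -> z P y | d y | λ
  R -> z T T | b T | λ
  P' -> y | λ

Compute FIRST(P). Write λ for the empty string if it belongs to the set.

{λ, b, d, y, z}

FIRST(T): from T->z P y we get {z}; from T->d y we get {d}; from T->λ we get {λ}. So FIRST(T) = {λ, d, z}.
FIRST(R): from R->z T T we get {z}; from R->b T we get {b}; from R->λ we get {λ}. So FIRST(R) = {λ, b, z}.
FIRST(P'): from P'->y we get {y}; from P'->λ we get {λ}. So FIRST(P') = {λ, y}.
FIRST(P): from P->R b P' z we get {b, z}; from P->T P' we get {λ, d, y, z}. So FIRST(P) = {λ, b, d, y, z}.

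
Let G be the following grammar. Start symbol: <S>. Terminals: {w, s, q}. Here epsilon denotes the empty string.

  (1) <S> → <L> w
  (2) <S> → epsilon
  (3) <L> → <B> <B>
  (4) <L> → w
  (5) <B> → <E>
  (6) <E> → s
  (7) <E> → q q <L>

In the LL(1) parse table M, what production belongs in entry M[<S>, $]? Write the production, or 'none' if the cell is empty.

<S> → epsilon

FIRST(<E>) = {q, s}
FIRST(<B>) = {q, s}  (via <E>)
FIRST(<L>) = {q, s, w}  (via <B> <B>)
FIRST(<S>) = {epsilon, q, s, w}  (via <L> w)
FOLLOW(<S>) includes $ since <S> is the start symbol.
FOLLOW(<S>): <S> appears on no right-hand side. Thus FOLLOW(<S>) = {$}.
For <S> → <L> w: FIRST(<L> w) = {q, s, w}, so it goes in M[<S>, t] for t ∈ {q, s, w}.
For <S> → epsilon: FIRST(epsilon) = {epsilon}, so it goes in M[<S>, t] for t ∈ {}; since epsilon ∈ FIRST, also for every t ∈ FOLLOW(<S>) = {$}.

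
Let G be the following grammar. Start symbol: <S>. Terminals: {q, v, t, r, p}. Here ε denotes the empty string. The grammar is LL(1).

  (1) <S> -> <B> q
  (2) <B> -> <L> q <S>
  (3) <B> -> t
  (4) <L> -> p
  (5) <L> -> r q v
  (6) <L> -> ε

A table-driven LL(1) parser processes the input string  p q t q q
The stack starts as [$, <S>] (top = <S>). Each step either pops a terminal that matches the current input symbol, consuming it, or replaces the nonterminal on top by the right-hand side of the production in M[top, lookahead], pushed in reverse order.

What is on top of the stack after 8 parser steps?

step 1: stack=$ <S>  input=p q t q q $  — expand <S> -> <B> q
step 2: stack=$ q <B>  input=p q t q q $  — expand <B> -> <L> q <S>
step 3: stack=$ q <S> q <L>  input=p q t q q $  — expand <L> -> p
step 4: stack=$ q <S> q p  input=p q t q q $  — match p
step 5: stack=$ q <S> q  input=q t q q $  — match q
step 6: stack=$ q <S>  input=t q q $  — expand <S> -> <B> q
step 7: stack=$ q q <B>  input=t q q $  — expand <B> -> t
step 8: stack=$ q q t  input=t q q $  — match t
Stack after step 8: $ q q (top = q).

q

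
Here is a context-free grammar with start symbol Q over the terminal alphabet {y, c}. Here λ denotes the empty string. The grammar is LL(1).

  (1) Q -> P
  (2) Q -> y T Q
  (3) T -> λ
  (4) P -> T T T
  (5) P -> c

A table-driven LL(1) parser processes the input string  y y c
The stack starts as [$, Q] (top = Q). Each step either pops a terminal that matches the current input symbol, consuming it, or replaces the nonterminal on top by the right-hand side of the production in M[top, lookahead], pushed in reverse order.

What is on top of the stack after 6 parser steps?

Q

     Stack    Input    Action
  1  $ Q      y y c $  expand Q -> y T Q
  2  $ Q T y  y y c $  match y
  3  $ Q T    y c $    expand T -> λ
  4  $ Q      y c $    expand Q -> y T Q
  5  $ Q T y  y c $    match y
  6  $ Q T    c $      expand T -> λ
Stack after step 6: $ Q (top = Q).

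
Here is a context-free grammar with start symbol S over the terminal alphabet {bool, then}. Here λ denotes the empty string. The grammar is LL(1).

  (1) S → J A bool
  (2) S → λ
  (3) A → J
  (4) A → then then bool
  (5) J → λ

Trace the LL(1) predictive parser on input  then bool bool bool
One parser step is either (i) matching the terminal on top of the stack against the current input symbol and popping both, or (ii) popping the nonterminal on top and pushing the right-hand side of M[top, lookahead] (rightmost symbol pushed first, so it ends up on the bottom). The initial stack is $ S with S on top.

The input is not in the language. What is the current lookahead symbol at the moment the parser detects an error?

bool

step 1: stack=$ S  input=then bool bool bool $  — expand S → J A bool
step 2: stack=$ bool A J  input=then bool bool bool $  — expand J → λ
step 3: stack=$ bool A  input=then bool bool bool $  — expand A → then then bool
step 4: stack=$ bool bool then then  input=then bool bool bool $  — match then
step 5: stack=$ bool bool then  input=bool bool bool $  — error: top is terminal then but lookahead is bool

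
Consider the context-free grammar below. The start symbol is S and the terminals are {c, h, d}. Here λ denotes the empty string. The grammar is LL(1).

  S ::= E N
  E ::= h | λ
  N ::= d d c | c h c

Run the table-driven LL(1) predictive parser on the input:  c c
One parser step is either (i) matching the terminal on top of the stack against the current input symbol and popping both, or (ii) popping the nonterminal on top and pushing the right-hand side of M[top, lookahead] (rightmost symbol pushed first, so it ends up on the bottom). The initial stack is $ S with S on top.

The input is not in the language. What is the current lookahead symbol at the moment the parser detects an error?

step 1: stack=$ S  input=c c $  — expand S ::= E N
step 2: stack=$ N E  input=c c $  — expand E ::= λ
step 3: stack=$ N  input=c c $  — expand N ::= c h c
step 4: stack=$ c h c  input=c c $  — match c
step 5: stack=$ c h  input=c $  — error: top is terminal h but lookahead is c

c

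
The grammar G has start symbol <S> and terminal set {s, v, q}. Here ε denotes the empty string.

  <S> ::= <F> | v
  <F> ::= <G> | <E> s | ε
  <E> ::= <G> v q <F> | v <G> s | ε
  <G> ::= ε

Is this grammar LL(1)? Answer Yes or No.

No

FIRST(<S>) = {ε, s, v}
FIRST(<F>) = {ε, s, v}
FIRST(<E>) = {ε, v}
FIRST(<G>) = {ε}
FOLLOW(<S>) = {$}
FOLLOW(<F>) = {$, s}
FOLLOW(<E>) = {s}
FOLLOW(<G>) = {$, s, v}
Cell M[<E>, v] receives both <E> ::= <G> v q <F> and <E> ::= v <G> s — the grammar is not LL(1).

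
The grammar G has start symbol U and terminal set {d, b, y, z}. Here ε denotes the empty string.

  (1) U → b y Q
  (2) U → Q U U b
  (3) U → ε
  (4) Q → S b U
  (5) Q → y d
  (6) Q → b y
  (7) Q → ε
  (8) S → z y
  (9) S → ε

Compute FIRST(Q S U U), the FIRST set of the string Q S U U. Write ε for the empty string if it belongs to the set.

FIRST(S) = {ε, z}
FIRST(Q) = {ε, b, y, z}  (via S b U)
FIRST(U) = {ε, b, y, z}  (via Q U U b)
FIRST(Q S U U): take FIRST of each symbol in turn, carrying on past any symbol whose FIRST contains ε; result {ε, b, y, z}.

{ε, b, y, z}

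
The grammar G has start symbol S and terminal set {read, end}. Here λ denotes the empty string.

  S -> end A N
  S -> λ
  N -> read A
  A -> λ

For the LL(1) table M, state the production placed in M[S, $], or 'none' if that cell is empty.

FIRST(S): from S->end A N we get {end}; from S->λ we get {λ}. So FIRST(S) = {λ, end}.
FIRST(N): from N->read A we get {read}. So FIRST(N) = {read}.
FIRST(A): from A->λ we get {λ}. So FIRST(A) = {λ}.
FOLLOW(S) includes $ since S is the start symbol.
FOLLOW(S): S appears on no right-hand side. Thus FOLLOW(S) = {$}.
For S -> end A N: FIRST(end A N) = {end}, so it goes in M[S, t] for t ∈ {end}.
For S -> λ: FIRST(λ) = {λ}, so it goes in M[S, t] for t ∈ {}; since λ ∈ FIRST, also for every t ∈ FOLLOW(S) = {$}.

S -> λ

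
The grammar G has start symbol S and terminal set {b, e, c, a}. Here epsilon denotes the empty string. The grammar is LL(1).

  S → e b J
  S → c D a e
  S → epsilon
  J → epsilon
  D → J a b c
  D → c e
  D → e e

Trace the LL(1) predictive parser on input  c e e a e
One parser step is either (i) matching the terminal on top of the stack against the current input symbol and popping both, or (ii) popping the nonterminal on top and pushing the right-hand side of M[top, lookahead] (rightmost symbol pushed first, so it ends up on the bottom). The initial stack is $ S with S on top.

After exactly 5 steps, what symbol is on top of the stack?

     Stack      Input        Action
  1  $ S        c e e a e $  expand S → c D a e
  2  $ e a D c  c e e a e $  match c
  3  $ e a D    e e a e $    expand D → e e
  4  $ e a e e  e e a e $    match e
  5  $ e a e    e a e $      match e
Stack after step 5: $ e a (top = a).

a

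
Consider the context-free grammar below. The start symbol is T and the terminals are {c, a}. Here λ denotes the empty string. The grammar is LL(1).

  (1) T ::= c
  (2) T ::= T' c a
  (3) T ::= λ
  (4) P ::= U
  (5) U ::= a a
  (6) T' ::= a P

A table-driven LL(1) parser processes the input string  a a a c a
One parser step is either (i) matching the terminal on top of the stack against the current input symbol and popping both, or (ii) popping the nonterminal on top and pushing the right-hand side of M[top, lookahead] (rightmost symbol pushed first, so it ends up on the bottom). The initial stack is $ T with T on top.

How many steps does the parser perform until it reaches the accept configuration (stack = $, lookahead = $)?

step 1: stack=$ T  input=a a a c a $  — expand T ::= T' c a
step 2: stack=$ a c T'  input=a a a c a $  — expand T' ::= a P
step 3: stack=$ a c P a  input=a a a c a $  — match a
step 4: stack=$ a c P  input=a a c a $  — expand P ::= U
step 5: stack=$ a c U  input=a a c a $  — expand U ::= a a
step 6: stack=$ a c a a  input=a a c a $  — match a
step 7: stack=$ a c a  input=a c a $  — match a
step 8: stack=$ a c  input=c a $  — match c
step 9: stack=$ a  input=a $  — match a
Accept reached after 9 steps.

9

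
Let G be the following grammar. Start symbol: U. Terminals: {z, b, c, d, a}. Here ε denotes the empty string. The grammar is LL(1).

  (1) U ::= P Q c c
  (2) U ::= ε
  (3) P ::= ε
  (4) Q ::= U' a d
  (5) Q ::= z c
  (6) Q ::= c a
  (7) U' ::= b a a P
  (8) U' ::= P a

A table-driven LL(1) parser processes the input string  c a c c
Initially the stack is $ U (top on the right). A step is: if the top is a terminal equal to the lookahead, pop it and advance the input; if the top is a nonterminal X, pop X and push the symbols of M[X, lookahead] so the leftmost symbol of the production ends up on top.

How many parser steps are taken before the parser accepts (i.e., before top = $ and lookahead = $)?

7

step 1: stack=$ U  input=c a c c $  — expand U ::= P Q c c
step 2: stack=$ c c Q P  input=c a c c $  — expand P ::= ε
step 3: stack=$ c c Q  input=c a c c $  — expand Q ::= c a
step 4: stack=$ c c a c  input=c a c c $  — match c
step 5: stack=$ c c a  input=a c c $  — match a
step 6: stack=$ c c  input=c c $  — match c
step 7: stack=$ c  input=c $  — match c
Accept reached after 7 steps.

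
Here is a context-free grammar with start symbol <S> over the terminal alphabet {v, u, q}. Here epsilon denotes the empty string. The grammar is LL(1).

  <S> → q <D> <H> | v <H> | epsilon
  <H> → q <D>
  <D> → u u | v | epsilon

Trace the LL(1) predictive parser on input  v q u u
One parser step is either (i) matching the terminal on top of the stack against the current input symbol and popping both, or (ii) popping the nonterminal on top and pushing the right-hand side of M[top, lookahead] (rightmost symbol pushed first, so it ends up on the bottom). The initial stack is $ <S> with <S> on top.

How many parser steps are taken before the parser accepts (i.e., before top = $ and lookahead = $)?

7

     Stack    Input      Action
  1  $ <S>    v q u u $  expand <S> → v <H>
  2  $ <H> v  v q u u $  match v
  3  $ <H>    q u u $    expand <H> → q <D>
  4  $ <D> q  q u u $    match q
  5  $ <D>    u u $      expand <D> → u u
  6  $ u u    u u $      match u
  7  $ u      u $        match u
Accept reached after 7 steps.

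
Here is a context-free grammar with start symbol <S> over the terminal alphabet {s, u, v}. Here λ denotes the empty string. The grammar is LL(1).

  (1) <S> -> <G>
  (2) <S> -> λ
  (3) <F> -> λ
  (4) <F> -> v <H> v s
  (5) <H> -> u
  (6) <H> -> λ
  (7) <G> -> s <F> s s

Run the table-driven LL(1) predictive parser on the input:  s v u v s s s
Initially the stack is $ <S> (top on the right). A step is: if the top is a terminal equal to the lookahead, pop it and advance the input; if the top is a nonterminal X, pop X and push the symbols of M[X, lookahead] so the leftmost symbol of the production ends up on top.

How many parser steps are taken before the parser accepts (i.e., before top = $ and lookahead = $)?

11

      Stack            Input            Action
   1  $ <S>            s v u v s s s $  expand <S> -> <G>
   2  $ <G>            s v u v s s s $  expand <G> -> s <F> s s
   3  $ s s <F> s      s v u v s s s $  match s
   4  $ s s <F>        v u v s s s $    expand <F> -> v <H> v s
   5  $ s s s v <H> v  v u v s s s $    match v
   6  $ s s s v <H>    u v s s s $      expand <H> -> u
   7  $ s s s v u      u v s s s $      match u
   8  $ s s s v        v s s s $        match v
   9  $ s s s          s s s $          match s
  10  $ s s            s s $            match s
  11  $ s              s $              match s
Accept reached after 11 steps.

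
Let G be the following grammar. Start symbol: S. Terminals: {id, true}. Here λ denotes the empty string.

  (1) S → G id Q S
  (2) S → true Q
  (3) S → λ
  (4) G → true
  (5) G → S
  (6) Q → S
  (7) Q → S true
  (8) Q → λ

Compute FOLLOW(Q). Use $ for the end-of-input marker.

{$, id, true}

FIRST(S): from S→G id Q S we get {id, true}; from S→true Q we get {true}; from S→λ we get {λ}. So FIRST(S) = {λ, id, true}.
FIRST(G): from G→true we get {true}; from G→S we get {λ, id, true}. So FIRST(G) = {λ, id, true}.
FIRST(Q): from Q→S we get {λ, id, true}; from Q→S true we get {id, true}; from Q→λ we get {λ}. So FIRST(Q) = {λ, id, true}.
FOLLOW(S) includes $ since S is the start symbol.
FOLLOW(G): in S→G id Q S, G is followed by id Q S with FIRST {id}. Thus FOLLOW(G) = {id}.
FOLLOW(S): in S→G id Q S, the suffix after S is empty (adds nothing new); in G→S, the suffix after S is empty, so FOLLOW(S) ⊇ FOLLOW(G) = {id}; in Q→S, the suffix after S is empty, so FOLLOW(S) ⊇ FOLLOW(Q) = {$, id, true}; in Q→S true, S is followed by true with FIRST {true}. Thus FOLLOW(S) = {$, id, true}.
FOLLOW(Q): in S→G id Q S, Q is followed by S with FIRST {λ, id, true}; in S→G id Q S, the suffix after Q is nullable, so FOLLOW(Q) ⊇ FOLLOW(S) = {$, id, true}; in S→true Q, the suffix after Q is empty, so FOLLOW(Q) ⊇ FOLLOW(S) = {$, id, true}. Thus FOLLOW(Q) = {$, id, true}.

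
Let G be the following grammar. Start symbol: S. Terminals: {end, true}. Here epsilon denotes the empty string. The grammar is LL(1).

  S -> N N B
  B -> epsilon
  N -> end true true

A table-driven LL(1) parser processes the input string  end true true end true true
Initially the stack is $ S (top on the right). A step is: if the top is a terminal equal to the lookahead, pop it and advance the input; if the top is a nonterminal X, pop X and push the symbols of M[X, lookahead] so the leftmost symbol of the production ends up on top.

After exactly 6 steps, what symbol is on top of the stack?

end

step 1: stack=$ S  input=end true true end true true $  — expand S -> N N B
step 2: stack=$ B N N  input=end true true end true true $  — expand N -> end true true
step 3: stack=$ B N true true end  input=end true true end true true $  — match end
step 4: stack=$ B N true true  input=true true end true true $  — match true
step 5: stack=$ B N true  input=true end true true $  — match true
step 6: stack=$ B N  input=end true true $  — expand N -> end true true
Stack after step 6: $ B true true end (top = end).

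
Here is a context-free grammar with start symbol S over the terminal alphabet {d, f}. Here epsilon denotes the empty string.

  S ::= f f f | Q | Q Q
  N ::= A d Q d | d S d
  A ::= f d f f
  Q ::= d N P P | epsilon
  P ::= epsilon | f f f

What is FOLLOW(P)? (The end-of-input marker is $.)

FIRST(A): from A::=f d f f we get {f}. So FIRST(A) = {f}.
FIRST(Q): from Q::=d N P P we get {d}; from Q::=epsilon we get {epsilon}. So FIRST(Q) = {epsilon, d}.
FIRST(P): from P::=epsilon we get {epsilon}; from P::=f f f we get {f}. So FIRST(P) = {epsilon, f}.
FIRST(S): from S::=f f f we get {f}; from S::=Q we get {epsilon, d}; from S::=Q Q we get {epsilon, d}. So FIRST(S) = {epsilon, d, f}.
FIRST(N): from N::=A d Q d we get {f}; from N::=d S d we get {d}. So FIRST(N) = {d, f}.
FOLLOW(S) includes $ since S is the start symbol.
FOLLOW(S): in N::=d S d, S is followed by d with FIRST {d}. Thus FOLLOW(S) = {$, d}.
FOLLOW(A): in N::=A d Q d, A is followed by d Q d with FIRST {d}. Thus FOLLOW(A) = {d}.
FOLLOW(Q): in S::=Q, the suffix after Q is empty, so FOLLOW(Q) ⊇ FOLLOW(S) = {$, d}; in S::=Q Q (occurrence 1), Q is followed by Q with FIRST {epsilon, d}; in S::=Q Q (occurrence 1), the suffix after Q is nullable, so FOLLOW(Q) ⊇ FOLLOW(S) = {$, d}; in S::=Q Q (occurrence 2), the suffix after Q is empty, so FOLLOW(Q) ⊇ FOLLOW(S) = {$, d}; in N::=A d Q d, Q is followed by d with FIRST {d}. Thus FOLLOW(Q) = {$, d}.
FOLLOW(N): in Q::=d N P P, N is followed by P P with FIRST {epsilon, f}; in Q::=d N P P, the suffix after N is nullable, so FOLLOW(N) ⊇ FOLLOW(Q) = {$, d}. Thus FOLLOW(N) = {$, d, f}.
FOLLOW(P): in Q::=d N P P (occurrence 1), P is followed by P with FIRST {epsilon, f}; in Q::=d N P P (occurrence 1), the suffix after P is nullable, so FOLLOW(P) ⊇ FOLLOW(Q) = {$, d}; in Q::=d N P P (occurrence 2), the suffix after P is empty, so FOLLOW(P) ⊇ FOLLOW(Q) = {$, d}. Thus FOLLOW(P) = {$, d, f}.

{$, d, f}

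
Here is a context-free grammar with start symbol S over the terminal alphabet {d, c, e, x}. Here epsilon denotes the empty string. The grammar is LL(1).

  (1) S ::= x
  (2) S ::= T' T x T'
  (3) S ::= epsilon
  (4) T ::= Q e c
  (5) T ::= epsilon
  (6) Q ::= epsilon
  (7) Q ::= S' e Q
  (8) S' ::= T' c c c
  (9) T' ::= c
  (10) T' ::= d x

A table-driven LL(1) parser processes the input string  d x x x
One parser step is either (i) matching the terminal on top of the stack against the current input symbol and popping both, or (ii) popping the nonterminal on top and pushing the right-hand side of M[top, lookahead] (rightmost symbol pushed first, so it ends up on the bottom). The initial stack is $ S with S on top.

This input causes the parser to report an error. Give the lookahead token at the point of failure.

     Stack         Input      Action
  1  $ S           d x x x $  expand S ::= T' T x T'
  2  $ T' x T T'   d x x x $  expand T' ::= d x
  3  $ T' x T x d  d x x x $  match d
  4  $ T' x T x    x x x $    match x
  5  $ T' x T      x x $      expand T ::= epsilon
  6  $ T' x        x x $      match x
  7  $ T'          x $        error: M[T', x] is empty

x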